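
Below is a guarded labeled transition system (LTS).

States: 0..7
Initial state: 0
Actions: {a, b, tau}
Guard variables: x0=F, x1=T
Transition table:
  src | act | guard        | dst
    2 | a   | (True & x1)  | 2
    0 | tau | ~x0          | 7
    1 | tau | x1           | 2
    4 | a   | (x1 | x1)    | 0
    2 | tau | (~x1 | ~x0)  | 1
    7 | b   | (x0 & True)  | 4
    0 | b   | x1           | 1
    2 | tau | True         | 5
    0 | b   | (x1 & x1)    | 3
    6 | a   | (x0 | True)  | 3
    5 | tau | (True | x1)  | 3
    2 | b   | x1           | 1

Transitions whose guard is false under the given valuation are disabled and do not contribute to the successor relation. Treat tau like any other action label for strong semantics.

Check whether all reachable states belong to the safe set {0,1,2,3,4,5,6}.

Allowed set {0,1,2,3,4,5,6}
R = {0,1,2,3,5,7}
  0: safe
  1: safe
  2: safe
  3: safe
  5: safe
  7: ✗ unsafe
reach 7 via tau — violates

Answer: INVARIANT VIOLATED at state 7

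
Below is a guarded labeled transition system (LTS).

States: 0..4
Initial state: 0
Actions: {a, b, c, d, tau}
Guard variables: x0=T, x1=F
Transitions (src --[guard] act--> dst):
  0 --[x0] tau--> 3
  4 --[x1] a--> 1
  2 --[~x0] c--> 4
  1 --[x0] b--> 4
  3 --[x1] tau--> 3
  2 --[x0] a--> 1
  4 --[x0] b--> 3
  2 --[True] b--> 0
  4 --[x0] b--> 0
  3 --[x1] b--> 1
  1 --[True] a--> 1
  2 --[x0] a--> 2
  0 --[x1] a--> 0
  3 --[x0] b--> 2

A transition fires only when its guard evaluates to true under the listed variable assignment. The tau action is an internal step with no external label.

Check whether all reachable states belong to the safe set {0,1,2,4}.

Answer: INVARIANT VIOLATED at state 3

Working:
Allowed set {0,1,2,4}
R = {0,1,2,3,4}
  0: ok
  1: ok
  2: ok
  3: ✗ unsafe
  4: ok
witness against invariant: tau → 3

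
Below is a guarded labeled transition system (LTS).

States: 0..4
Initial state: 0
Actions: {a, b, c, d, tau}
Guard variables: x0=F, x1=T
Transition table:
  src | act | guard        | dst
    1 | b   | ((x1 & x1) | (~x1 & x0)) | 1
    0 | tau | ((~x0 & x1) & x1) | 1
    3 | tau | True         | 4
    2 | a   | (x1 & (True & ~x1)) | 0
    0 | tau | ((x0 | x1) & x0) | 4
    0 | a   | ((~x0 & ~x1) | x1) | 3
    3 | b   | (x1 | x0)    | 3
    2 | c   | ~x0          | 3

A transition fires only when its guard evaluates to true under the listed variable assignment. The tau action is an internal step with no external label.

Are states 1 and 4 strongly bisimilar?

Compute ~ classes (split until stable):
  round 0: {{0,1,2,3,4}}
  round 1: {{0},{1},{2},{3},{4}}
stable after 2 split(s): 5 block(s)
1∈{1}, 4∈{4}

Answer: NOT BISIMILAR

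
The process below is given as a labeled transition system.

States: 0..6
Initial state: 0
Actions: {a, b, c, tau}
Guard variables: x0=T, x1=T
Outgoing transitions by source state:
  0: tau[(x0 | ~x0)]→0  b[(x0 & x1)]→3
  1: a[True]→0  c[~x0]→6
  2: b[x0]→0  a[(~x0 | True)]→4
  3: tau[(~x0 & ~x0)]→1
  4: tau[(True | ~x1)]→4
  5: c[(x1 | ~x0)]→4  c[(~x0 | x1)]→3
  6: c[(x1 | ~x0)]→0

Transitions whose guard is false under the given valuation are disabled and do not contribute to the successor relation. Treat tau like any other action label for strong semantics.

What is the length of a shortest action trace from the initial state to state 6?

Layered search for 6:
  L0 = {0}
  L1 = {3}
6 never appears.

Answer: UNREACHABLE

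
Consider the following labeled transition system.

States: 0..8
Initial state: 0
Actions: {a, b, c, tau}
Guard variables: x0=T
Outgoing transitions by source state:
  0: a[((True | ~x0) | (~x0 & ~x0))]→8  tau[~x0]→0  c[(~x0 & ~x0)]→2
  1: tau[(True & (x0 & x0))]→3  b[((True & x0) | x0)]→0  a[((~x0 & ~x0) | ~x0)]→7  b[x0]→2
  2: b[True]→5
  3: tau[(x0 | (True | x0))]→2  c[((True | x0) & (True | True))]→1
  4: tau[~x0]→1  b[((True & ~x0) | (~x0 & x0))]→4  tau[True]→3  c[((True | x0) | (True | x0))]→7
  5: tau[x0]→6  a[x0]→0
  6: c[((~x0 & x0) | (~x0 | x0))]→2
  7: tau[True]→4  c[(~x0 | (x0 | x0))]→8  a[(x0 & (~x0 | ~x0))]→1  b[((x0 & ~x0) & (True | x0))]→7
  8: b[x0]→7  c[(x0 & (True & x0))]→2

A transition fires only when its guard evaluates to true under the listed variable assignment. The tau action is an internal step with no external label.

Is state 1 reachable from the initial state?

Answer: REACHABLE

Trace:
16 transition(s) survive guard evaluation.
L0 = {0}
L1 = {8}  total {0,8}
L2 = {2,7}  total {0,2,7,8}
L3 = {4,5}  total {0,2,4,5,7,8}
L4 = {3,6}  total {0,2,3,4,5,6,7,8}
L5 = {1}  total {0,1,2,3,4,5,6,7,8}
Reach set: {0,1,2,3,4,5,6,7,8}
witness 1: a·b·tau·tau·c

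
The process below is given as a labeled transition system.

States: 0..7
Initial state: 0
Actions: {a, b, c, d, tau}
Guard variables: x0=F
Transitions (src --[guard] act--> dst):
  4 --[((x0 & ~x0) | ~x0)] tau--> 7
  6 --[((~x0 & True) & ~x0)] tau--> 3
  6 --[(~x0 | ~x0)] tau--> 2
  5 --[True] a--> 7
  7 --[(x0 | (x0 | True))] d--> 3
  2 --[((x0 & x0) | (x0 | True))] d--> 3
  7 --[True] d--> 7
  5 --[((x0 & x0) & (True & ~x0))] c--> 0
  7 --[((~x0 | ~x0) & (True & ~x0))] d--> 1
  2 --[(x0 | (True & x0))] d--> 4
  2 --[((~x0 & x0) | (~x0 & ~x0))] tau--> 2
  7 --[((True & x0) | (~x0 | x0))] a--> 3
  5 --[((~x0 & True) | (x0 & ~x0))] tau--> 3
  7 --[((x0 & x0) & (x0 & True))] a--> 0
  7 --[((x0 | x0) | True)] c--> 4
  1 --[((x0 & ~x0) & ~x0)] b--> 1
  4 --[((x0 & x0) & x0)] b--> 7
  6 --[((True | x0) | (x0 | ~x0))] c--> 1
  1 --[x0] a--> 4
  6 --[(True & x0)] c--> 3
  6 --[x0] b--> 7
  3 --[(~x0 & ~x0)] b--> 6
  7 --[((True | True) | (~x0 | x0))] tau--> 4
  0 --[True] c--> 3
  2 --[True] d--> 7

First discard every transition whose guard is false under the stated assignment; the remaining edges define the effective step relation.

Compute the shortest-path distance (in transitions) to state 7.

Layered search for 7:
  depth 0: {0}
  depth 1: {3}
  depth 2: {6}
  depth 3: {1,2}
  depth 4: {7}
7 enters at depth 4; path c·b·tau·d

Answer: 4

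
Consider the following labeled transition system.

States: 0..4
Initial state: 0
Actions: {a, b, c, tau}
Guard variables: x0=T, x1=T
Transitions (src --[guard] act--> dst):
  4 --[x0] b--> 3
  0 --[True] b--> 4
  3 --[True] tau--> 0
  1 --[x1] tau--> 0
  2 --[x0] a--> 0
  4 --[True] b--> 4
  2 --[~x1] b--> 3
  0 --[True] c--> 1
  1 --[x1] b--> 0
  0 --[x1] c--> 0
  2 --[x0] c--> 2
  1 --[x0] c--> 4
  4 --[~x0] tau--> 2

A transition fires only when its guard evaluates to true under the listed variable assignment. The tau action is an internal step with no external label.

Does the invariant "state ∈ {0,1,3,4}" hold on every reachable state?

Answer: INVARIANT HOLDS

Trace:
Inv-set: {0,1,3,4}
Reachable = {0,1,3,4}
  0: safe
  1: safe
  3: safe
  4: safe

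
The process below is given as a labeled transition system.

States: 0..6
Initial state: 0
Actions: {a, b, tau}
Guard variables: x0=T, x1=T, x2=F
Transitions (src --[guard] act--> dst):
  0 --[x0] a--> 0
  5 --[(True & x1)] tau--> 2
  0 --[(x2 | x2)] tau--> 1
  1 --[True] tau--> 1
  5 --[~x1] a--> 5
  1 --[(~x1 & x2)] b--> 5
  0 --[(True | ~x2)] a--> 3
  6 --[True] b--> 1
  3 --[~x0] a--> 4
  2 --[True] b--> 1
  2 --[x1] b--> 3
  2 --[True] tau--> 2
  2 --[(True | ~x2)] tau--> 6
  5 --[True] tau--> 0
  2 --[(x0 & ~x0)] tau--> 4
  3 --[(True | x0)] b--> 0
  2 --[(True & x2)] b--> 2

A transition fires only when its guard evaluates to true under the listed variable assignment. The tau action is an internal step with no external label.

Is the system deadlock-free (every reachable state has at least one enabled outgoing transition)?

Reach set: {0,3}
  0: a→0  a→3  [2 out]
  3: b→0  [1 out]

Answer: DEADLOCK-FREE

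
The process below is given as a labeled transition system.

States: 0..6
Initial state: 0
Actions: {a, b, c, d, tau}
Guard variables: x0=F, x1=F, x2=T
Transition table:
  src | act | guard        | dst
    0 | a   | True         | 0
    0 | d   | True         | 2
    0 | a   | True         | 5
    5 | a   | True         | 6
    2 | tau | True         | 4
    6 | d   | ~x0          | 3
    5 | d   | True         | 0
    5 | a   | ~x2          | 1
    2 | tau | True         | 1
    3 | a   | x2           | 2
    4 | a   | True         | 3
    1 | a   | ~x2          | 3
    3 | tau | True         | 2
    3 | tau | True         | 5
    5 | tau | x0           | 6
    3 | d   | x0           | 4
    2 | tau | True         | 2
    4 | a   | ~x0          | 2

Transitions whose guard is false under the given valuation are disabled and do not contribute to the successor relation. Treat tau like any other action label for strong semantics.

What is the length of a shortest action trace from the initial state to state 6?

Layered search for 6:
  depth 0: {0}
  depth 1: {2,5}
  depth 2: {1,4,6}
6 enters at depth 2; path a·a

Answer: 2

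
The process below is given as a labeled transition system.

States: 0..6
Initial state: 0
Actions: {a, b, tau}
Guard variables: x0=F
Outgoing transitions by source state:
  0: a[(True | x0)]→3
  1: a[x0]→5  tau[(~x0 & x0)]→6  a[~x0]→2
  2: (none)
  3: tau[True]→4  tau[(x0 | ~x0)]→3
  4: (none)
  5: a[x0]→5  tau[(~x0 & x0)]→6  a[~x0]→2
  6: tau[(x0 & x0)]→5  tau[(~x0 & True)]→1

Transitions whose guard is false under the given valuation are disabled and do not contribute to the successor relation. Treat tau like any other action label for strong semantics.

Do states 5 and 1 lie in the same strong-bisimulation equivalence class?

Refine partition for ~:
  P[0] = {{0,1,2,3,4,5,6}}
  P[1] = {{0,1,5},{2,4},{3,6}}
  P[2] = {{0},{1,5},{2,4},{3},{6}}
Fixed point at round 3; 5 class(es).
class of 5: {1,5}; class of 1: {1,5}

Answer: BISIMILAR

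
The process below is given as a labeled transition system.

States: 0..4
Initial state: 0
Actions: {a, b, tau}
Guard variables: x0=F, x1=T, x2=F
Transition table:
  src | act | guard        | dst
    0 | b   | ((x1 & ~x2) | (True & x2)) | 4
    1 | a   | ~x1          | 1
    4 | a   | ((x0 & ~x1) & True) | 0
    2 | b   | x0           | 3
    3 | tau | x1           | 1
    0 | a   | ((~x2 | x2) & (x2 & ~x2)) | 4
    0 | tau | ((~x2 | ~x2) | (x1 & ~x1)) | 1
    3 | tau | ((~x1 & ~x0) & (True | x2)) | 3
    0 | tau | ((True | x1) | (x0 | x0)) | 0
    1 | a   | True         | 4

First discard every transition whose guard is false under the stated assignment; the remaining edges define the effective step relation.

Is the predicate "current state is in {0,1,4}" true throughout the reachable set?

Inv-set: {0,1,4}
R = {0,1,4}
  0: ok
  1: ok
  4: ok

Answer: INVARIANT HOLDS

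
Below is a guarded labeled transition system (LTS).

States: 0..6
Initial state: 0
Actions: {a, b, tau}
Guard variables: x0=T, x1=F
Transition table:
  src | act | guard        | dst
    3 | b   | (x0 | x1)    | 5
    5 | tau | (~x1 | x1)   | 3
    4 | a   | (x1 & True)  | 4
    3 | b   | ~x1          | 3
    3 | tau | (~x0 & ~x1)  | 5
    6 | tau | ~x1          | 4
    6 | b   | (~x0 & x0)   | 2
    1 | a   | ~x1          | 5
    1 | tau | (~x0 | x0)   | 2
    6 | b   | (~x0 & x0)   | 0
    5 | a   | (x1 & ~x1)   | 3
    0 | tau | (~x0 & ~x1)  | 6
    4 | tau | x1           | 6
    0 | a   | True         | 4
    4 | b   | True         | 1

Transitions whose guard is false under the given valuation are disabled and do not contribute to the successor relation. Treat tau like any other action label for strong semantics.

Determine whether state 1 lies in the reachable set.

Answer: REACHABLE

Trace:
After dropping false guards: 8 live edges.
depth 0: {0}
depth 1: {4}  total {0,4}
depth 2: {1}  total {0,1,4}
depth 3: {2,5}  total {0,1,2,4,5}
depth 4: {3}  total {0,1,2,3,4,5}
Reach set: {0,1,2,3,4,5}
witness 1: a·b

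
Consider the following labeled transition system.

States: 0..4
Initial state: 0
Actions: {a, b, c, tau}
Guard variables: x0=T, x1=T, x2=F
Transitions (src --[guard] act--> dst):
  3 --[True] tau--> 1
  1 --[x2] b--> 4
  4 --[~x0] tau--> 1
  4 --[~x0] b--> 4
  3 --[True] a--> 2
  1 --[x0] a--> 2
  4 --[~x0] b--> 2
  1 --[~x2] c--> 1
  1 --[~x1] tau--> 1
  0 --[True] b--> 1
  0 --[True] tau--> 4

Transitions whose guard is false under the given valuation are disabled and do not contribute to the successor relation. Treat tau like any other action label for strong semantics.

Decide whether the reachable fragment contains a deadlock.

Answer: DEADLOCK at state 2

Analysis:
Reachable = {0,1,2,4}
  0: b→1  tau→4  [deg 2]
  1: a→2  c→1  [deg 2]
  2: ∅  [STUCK]
  4: ∅  [STUCK]
witness 2: b·a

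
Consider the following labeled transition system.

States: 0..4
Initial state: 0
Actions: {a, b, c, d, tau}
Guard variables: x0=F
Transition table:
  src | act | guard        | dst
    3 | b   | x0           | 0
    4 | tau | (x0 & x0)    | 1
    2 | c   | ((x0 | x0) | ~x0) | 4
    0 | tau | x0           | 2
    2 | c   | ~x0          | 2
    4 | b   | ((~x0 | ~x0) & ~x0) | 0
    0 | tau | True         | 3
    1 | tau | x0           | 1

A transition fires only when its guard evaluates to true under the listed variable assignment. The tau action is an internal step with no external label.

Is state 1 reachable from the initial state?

Answer: UNREACHABLE

Working:
Guard filter leaves 4 enabled edge(s).
L0 = {0}
L1 = {3}  now seen {0,3}
Reach set: {0,3}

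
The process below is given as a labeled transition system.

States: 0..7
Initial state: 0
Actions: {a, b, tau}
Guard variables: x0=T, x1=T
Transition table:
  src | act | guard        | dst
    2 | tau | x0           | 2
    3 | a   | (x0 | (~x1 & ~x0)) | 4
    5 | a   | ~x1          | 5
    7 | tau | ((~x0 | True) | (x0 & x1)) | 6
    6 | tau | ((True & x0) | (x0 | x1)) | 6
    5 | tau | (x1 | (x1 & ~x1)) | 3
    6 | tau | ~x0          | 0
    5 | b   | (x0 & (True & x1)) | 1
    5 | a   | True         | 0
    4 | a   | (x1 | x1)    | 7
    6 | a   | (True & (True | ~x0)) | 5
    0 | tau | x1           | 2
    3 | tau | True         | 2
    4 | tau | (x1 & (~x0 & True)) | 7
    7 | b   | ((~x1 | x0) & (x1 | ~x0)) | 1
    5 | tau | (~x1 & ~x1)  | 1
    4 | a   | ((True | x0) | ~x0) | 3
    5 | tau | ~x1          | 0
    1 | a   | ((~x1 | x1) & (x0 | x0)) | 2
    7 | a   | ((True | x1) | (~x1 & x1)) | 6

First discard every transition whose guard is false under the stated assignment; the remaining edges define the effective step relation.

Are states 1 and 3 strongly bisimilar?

Compute ~ classes (split until stable):
  π0 = {{0,1,2,3,4,5,6,7}}
  π1 = {{0,2},{1,4},{3,6},{5,7}}
  π2 = {{0,2},{1},{3},{4},{5},{6},{7}}
stable after 3 split(s): 7 block(s)
class of 1: {1}; class of 3: {3}

Answer: NOT BISIMILAR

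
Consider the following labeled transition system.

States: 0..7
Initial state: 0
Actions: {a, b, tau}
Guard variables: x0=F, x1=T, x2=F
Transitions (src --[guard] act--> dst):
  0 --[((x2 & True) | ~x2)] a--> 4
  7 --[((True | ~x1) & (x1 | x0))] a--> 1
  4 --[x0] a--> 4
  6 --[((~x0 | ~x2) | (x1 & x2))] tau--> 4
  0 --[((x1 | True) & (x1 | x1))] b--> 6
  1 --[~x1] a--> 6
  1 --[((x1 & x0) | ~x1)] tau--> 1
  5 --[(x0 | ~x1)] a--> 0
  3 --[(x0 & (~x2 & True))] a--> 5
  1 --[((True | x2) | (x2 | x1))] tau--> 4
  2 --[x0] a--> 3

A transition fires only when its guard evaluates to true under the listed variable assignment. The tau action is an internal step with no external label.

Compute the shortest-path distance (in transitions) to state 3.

Layered search for 3:
  L0 = {0}
  L1 = {4,6}
3 never appears.

Answer: UNREACHABLE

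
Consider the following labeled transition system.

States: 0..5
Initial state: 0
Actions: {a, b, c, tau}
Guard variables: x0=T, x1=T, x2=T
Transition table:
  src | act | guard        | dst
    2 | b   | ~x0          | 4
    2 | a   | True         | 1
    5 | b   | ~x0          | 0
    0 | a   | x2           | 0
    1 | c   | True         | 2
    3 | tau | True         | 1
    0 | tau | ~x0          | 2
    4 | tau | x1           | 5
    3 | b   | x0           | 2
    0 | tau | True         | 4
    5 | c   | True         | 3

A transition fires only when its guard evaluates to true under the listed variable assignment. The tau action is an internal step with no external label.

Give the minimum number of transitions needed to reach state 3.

Answer: 3

Analysis:
BFS to 3:
  depth 0: {0}
  depth 1: {4}
  depth 2: {5}
  depth 3: {3}
3 enters at depth 3; path tau·tau·c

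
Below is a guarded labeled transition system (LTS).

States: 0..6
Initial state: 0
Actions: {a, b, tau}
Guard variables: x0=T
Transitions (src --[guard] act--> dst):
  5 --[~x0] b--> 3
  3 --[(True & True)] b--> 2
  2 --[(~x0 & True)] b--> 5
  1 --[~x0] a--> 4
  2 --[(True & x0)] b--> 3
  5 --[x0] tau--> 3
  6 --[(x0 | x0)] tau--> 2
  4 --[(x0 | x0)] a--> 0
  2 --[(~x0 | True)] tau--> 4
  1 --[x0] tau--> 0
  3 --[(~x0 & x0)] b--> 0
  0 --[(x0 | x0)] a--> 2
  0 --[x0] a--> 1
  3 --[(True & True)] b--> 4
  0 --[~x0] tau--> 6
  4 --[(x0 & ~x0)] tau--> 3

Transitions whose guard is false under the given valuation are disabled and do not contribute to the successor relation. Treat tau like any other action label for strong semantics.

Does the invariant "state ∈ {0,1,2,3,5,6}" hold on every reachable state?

Answer: INVARIANT VIOLATED at state 4

Working:
Safe = {0,1,2,3,5,6}
Reachable = {0,1,2,3,4}
  0: safe
  1: safe
  2: safe
  3: safe
  4: outside
reach 4 via a·tau — violates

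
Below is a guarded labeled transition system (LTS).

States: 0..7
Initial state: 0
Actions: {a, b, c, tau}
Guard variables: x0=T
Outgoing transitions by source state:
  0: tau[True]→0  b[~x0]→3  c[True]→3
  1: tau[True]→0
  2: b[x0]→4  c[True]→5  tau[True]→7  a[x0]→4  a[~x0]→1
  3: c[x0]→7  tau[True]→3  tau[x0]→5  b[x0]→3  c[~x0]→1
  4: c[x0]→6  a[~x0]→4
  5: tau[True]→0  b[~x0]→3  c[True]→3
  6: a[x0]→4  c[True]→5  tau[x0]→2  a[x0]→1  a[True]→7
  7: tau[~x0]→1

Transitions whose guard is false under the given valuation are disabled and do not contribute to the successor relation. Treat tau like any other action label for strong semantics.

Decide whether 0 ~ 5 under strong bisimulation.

Refine partition for ~:
  P[0] = {{0,1,2,3,4,5,6,7}}
  P[1] = {{0,5},{1},{2},{3},{4},{6},{7}}
7 equivalence class(es) (converged in 2)
class of 0: {0,5}; class of 5: {0,5}

Answer: BISIMILAR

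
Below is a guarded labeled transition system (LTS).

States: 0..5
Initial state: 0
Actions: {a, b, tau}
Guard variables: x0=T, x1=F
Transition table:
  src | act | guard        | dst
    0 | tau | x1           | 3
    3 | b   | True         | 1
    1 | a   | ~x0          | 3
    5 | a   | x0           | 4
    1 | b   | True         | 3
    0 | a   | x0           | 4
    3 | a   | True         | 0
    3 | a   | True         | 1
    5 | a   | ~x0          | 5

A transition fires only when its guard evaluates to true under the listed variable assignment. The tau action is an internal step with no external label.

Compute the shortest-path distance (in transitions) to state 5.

Answer: UNREACHABLE

Trace:
Breadth-first toward 5:
  depth 0: {0}
  depth 1: {4}
5 never appears.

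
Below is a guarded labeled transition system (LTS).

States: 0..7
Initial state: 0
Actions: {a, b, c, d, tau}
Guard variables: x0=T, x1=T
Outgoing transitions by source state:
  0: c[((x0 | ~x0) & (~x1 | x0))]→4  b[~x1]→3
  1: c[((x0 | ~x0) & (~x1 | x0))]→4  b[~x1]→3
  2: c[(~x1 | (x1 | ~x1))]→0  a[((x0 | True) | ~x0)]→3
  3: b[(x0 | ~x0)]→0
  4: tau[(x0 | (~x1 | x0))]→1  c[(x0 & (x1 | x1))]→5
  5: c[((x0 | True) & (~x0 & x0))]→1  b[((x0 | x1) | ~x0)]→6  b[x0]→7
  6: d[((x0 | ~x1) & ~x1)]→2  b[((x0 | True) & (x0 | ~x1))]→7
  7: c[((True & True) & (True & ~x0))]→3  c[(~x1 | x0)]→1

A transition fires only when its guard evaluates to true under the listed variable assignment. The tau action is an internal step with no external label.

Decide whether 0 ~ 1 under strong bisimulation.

Answer: BISIMILAR

Analysis:
Refine partition for ~:
  round 0: {{0,1,2,3,4,5,6,7}}
  round 1: {{0,1,7},{2},{3,5,6},{4}}
  round 2: {{0,1},{2},{3,6},{4},{5},{7}}
  round 3: {{0,1},{2},{3},{4},{5},{6},{7}}
Fixed point at round 4; 7 class(es).
0∈{0,1}, 1∈{0,1}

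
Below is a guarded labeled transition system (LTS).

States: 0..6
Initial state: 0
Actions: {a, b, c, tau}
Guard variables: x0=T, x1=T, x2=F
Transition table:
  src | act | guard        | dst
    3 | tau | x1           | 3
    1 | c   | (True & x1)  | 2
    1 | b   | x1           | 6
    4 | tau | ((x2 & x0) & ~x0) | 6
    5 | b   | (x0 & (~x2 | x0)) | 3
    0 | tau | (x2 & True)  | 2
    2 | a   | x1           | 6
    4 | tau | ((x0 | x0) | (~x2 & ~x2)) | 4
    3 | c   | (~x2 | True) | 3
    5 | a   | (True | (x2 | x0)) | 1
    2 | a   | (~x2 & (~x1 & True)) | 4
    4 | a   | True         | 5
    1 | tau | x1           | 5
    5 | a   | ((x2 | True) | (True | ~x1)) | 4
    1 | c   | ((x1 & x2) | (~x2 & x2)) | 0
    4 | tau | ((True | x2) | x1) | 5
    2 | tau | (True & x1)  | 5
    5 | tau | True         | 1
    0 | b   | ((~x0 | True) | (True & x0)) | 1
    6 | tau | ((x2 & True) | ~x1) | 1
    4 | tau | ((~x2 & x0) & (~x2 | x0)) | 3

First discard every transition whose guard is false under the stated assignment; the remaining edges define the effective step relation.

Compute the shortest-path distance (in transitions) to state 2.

Breadth-first toward 2:
  L0 = {0}
  L1 = {1}
  L2 = {2,5,6}
depth(2)=2, e.g. b·c

Answer: 2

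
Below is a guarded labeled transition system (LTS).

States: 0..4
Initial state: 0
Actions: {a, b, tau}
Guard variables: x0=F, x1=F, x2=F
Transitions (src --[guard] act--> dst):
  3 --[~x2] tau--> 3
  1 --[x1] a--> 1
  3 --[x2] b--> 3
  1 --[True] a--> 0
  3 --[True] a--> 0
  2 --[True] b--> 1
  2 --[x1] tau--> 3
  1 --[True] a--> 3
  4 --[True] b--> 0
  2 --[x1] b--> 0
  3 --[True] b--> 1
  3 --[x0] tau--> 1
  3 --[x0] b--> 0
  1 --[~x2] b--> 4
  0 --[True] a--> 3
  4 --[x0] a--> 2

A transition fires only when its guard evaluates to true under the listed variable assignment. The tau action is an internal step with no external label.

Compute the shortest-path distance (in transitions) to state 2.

Breadth-first toward 2:
  Layer 0: {0}
  Layer 1: {3}
  Layer 2: {1}
  Layer 3: {4}
2 never appears.

Answer: UNREACHABLE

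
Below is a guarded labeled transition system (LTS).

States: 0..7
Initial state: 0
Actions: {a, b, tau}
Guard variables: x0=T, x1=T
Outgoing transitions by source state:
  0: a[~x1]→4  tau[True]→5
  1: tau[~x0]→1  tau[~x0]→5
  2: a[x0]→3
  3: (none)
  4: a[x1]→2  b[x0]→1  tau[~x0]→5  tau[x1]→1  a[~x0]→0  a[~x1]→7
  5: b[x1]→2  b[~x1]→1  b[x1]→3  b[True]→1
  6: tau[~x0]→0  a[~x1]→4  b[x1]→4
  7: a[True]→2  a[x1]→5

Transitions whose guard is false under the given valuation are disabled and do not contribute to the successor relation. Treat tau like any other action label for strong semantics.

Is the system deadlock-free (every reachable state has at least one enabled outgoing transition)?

Answer: DEADLOCK at state 1

Trace:
R = {0,1,2,3,5}
  0: tau→5  [1 exit(s)]
  1: ∅  [deadlock]
  2: a→3  [1 exit(s)]
  3: ∅  [deadlock]
  5: b→1  b→2  b→3  [3 exit(s)]
trace reaching 1: tau·b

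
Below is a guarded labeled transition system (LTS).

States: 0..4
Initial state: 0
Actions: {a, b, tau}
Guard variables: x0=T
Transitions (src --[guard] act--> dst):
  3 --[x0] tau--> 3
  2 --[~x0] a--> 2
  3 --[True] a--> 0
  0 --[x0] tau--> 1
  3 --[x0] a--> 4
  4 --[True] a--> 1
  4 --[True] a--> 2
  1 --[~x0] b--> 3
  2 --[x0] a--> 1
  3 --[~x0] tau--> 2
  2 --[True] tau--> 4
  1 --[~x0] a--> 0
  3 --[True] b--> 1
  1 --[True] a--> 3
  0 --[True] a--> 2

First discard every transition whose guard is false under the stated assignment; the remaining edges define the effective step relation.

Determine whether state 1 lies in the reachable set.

After dropping false guards: 11 live edges.
Layer 0: {0}
Layer 1: {1,2}  now seen {0,1,2}
Layer 2: {3,4}  now seen {0,1,2,3,4}
R = {0,1,2,3,4}
Path to 1: tau

Answer: REACHABLE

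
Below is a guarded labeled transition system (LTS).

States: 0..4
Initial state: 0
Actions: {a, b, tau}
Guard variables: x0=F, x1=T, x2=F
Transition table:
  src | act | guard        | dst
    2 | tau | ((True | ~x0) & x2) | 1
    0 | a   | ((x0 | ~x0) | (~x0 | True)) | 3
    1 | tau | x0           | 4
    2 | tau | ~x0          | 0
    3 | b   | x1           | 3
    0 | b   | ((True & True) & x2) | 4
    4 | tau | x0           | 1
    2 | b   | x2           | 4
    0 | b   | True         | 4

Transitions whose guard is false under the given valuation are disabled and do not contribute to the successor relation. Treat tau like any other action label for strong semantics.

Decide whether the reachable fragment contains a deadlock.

Answer: DEADLOCK at state 4

Trace:
Reach set: {0,3,4}
  0: a→3  b→4  [deg 2]
  3: b→3  [deg 1]
  4: ∅  [STUCK]
Path to 4: b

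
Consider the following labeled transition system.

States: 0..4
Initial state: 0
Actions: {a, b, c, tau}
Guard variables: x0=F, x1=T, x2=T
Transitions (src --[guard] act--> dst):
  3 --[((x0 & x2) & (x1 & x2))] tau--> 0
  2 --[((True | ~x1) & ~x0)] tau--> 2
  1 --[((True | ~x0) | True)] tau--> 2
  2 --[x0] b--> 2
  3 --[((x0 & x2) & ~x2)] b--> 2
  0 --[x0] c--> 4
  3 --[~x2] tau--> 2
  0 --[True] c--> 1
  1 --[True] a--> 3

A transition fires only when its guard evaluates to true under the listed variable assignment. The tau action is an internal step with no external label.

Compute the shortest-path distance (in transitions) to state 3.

Answer: 2

Trace:
Breadth-first toward 3:
  L0 = {0}
  L1 = {1}
  L2 = {2,3}
3 enters at depth 2; path c·a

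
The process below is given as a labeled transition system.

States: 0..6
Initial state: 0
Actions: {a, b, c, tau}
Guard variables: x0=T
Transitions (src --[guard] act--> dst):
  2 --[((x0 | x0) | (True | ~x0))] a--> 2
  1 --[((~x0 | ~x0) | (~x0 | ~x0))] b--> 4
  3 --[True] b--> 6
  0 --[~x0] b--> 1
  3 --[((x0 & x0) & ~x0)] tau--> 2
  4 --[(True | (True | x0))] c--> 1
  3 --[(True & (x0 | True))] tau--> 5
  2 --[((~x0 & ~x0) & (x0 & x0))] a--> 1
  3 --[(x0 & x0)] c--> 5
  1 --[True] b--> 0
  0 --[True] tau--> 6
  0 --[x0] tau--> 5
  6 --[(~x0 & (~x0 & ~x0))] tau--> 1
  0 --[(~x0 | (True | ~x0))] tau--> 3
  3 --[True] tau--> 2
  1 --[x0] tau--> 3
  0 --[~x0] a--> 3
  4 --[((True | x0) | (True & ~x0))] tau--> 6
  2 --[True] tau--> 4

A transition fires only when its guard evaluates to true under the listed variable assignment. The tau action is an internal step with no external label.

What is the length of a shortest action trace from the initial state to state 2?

Answer: 2

Trace:
BFS to 2:
  L0 = {0}
  L1 = {3,5,6}
  L2 = {2}
first hit 2 at d=2 via tau·tau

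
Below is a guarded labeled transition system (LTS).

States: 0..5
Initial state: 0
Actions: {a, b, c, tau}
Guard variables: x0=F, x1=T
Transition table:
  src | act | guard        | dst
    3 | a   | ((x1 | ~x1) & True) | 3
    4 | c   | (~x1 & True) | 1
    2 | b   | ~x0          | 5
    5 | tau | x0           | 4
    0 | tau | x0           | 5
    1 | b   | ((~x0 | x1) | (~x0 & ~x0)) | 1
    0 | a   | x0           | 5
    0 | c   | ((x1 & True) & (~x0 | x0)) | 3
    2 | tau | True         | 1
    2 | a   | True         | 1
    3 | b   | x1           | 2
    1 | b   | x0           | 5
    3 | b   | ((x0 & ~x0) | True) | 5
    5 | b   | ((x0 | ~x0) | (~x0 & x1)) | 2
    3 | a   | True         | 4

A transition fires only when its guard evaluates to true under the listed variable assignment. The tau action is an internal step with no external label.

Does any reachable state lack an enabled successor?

Reachable = {0,1,2,3,4,5}
  0: c→3  [1 out]
  1: b→1  [1 out]
  2: a→1  b→5  tau→1  [3 out]
  3: a→3  a→4  b→2  b→5  [4 out]
  4: ∅  [deadlock]
  5: b→2  [1 out]
Path to 4: c·a

Answer: DEADLOCK at state 4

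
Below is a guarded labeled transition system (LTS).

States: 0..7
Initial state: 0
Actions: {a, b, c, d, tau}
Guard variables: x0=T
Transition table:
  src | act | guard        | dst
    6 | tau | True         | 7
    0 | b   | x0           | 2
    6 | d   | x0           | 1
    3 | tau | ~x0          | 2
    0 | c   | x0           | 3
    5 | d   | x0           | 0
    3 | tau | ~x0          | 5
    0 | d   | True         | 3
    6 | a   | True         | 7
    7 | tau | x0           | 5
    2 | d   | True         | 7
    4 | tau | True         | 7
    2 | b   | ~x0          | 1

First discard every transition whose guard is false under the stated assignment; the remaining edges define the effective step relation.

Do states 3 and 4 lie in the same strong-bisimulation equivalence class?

Compute ~ classes (split until stable):
  P[0] = {{0,1,2,3,4,5,6,7}}
  P[1] = {{0},{1,3},{2,5},{4,7},{6}}
  P[2] = {{0},{1,3},{2},{4},{5},{6},{7}}
7 equivalence class(es) (converged in 3)
[3]={1,3}  [4]={4}

Answer: NOT BISIMILAR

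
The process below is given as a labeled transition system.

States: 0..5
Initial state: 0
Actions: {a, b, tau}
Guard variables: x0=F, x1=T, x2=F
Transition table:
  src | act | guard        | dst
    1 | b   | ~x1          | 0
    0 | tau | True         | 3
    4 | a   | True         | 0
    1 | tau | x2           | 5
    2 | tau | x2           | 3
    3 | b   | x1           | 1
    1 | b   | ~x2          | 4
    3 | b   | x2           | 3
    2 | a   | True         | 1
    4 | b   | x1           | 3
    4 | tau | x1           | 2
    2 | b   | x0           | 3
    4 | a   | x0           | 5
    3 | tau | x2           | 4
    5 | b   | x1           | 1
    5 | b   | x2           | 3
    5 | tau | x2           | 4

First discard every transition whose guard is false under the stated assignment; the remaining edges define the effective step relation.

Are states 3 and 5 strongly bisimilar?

Bisimulation quotient by refinement:
  P[0] = {{0,1,2,3,4,5}}
  P[1] = {{0},{1,3,5},{2},{4}}
  P[2] = {{0},{1},{2},{3,5},{4}}
stable after 3 split(s): 5 block(s)
class of 3: {3,5}; class of 5: {3,5}

Answer: BISIMILAR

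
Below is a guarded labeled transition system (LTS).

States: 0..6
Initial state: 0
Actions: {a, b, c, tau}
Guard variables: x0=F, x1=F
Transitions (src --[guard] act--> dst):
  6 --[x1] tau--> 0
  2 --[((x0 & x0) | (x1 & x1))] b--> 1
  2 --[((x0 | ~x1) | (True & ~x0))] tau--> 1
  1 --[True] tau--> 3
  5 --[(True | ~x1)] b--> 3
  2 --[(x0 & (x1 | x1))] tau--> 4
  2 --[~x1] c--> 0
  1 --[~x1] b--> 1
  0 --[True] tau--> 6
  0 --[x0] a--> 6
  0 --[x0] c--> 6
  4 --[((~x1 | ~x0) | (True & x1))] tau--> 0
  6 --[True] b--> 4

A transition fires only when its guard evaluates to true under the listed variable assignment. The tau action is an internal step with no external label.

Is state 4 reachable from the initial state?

Answer: REACHABLE

Working:
8 transition(s) survive guard evaluation.
Layer 0: {0}
Layer 1: {6}  total {0,6}
Layer 2: {4}  total {0,4,6}
Reachable = {0,4,6}
trace reaching 4: tau·b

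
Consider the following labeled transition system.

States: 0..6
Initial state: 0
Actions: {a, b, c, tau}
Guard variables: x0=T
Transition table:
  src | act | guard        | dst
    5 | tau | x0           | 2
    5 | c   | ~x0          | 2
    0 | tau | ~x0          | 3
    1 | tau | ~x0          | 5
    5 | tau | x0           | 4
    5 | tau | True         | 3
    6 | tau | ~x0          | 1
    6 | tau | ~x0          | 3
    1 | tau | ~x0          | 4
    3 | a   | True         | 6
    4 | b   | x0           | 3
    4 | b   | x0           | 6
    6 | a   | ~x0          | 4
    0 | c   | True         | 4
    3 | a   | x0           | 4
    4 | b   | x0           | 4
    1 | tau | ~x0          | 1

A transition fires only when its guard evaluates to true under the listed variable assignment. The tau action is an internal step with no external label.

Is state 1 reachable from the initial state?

9 transition(s) survive guard evaluation.
Layer 0: {0}
Layer 1: {4}  now seen {0,4}
Layer 2: {3,6}  now seen {0,3,4,6}
R = {0,3,4,6}

Answer: UNREACHABLE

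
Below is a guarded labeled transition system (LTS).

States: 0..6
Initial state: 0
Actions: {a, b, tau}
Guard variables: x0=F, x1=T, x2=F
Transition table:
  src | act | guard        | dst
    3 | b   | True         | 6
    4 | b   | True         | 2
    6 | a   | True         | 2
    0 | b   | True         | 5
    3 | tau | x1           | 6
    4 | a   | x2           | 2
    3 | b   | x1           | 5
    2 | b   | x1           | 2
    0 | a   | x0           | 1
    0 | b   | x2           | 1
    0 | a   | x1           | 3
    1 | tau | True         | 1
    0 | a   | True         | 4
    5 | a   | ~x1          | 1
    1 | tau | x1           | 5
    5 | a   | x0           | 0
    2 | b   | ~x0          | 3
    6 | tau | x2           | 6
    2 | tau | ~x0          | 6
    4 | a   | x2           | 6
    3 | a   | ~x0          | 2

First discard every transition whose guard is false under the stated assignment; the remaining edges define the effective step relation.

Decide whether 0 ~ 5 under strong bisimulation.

Refine partition for ~:
  round 0: {{0,1,2,3,4,5,6}}
  round 1: {{0},{1},{2},{3},{4},{5},{6}}
7 equivalence class(es) (converged in 2)
class of 0: {0}; class of 5: {5}

Answer: NOT BISIMILAR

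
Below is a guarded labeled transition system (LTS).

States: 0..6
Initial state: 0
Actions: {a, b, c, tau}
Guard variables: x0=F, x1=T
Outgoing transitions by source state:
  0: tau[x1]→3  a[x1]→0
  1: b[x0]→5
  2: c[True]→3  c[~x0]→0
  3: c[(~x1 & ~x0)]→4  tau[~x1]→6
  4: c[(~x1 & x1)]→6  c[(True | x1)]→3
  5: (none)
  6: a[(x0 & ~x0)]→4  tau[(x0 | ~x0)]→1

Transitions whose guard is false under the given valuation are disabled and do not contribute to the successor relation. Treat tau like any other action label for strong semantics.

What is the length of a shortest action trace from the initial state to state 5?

Answer: UNREACHABLE

Working:
Layered search for 5:
  Layer 0: {0}
  Layer 1: {3}
5 never appears.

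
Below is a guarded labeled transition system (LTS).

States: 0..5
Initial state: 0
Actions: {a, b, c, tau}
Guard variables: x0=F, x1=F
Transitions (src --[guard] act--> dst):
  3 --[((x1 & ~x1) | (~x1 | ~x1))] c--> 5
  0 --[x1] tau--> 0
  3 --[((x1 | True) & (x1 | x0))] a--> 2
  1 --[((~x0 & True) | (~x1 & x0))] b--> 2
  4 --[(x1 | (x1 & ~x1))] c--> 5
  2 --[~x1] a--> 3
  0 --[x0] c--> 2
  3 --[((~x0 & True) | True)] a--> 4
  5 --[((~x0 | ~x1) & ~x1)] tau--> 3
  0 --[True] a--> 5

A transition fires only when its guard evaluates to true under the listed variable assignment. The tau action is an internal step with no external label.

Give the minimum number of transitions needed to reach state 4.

Layered search for 4:
  Layer 0: {0}
  Layer 1: {5}
  Layer 2: {3}
  Layer 3: {4}
depth(4)=3, e.g. a·tau·a

Answer: 3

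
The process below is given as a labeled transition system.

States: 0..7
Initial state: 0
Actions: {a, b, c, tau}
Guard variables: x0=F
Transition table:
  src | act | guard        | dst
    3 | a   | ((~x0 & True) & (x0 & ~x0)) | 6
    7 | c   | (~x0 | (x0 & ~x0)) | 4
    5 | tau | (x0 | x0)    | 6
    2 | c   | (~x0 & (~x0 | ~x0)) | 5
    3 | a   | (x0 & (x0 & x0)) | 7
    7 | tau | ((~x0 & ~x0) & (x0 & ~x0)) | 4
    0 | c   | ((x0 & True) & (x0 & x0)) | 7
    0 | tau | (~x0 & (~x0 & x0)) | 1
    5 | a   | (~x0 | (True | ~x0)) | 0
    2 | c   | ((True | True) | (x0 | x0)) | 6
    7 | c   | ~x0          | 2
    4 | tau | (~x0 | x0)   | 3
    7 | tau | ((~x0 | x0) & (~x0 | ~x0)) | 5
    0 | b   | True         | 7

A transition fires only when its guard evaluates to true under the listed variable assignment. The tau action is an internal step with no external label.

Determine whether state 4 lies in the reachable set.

8 transition(s) survive guard evaluation.
depth 0: {0}
depth 1: {7}  cumulative {0,7}
depth 2: {2,4,5}  cumulative {0,2,4,5,7}
depth 3: {3,6}  cumulative {0,2,3,4,5,6,7}
Reach set: {0,2,3,4,5,6,7}
trace reaching 4: b·c

Answer: REACHABLE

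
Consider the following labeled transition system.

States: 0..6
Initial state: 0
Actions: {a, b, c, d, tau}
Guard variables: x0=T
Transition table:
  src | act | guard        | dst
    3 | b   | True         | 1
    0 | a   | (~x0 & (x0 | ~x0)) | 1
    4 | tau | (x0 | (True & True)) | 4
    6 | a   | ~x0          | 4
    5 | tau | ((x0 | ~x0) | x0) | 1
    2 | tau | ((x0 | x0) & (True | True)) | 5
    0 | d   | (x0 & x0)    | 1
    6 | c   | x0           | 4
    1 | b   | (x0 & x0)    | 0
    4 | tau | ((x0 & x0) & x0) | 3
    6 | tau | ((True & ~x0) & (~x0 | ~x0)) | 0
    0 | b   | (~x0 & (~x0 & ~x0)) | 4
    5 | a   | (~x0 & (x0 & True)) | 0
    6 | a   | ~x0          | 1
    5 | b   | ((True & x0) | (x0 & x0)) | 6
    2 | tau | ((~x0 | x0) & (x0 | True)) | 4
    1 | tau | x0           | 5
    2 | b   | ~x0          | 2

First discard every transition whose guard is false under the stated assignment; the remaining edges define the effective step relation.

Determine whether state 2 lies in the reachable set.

After dropping false guards: 11 live edges.
depth 0: {0}
depth 1: {1}  total {0,1}
depth 2: {5}  total {0,1,5}
depth 3: {6}  total {0,1,5,6}
depth 4: {4}  total {0,1,4,5,6}
depth 5: {3}  total {0,1,3,4,5,6}
Reach set: {0,1,3,4,5,6}

Answer: UNREACHABLE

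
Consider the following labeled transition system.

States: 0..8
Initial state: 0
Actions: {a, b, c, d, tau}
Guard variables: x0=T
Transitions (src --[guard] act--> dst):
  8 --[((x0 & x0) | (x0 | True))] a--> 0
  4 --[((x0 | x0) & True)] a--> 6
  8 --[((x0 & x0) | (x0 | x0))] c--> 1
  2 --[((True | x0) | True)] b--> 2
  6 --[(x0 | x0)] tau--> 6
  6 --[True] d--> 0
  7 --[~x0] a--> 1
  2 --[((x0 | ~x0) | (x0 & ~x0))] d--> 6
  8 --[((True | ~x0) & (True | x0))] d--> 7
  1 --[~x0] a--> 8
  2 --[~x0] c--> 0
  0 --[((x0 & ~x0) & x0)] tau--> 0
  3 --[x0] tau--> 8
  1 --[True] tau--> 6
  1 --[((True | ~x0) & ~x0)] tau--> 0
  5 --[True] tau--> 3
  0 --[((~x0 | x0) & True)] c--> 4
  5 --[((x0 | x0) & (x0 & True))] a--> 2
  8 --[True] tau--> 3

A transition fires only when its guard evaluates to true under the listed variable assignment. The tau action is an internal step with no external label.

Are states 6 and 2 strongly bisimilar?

Bisimulation quotient by refinement:
  round 0: {{0,1,2,3,4,5,6,7,8}}
  round 1: {{0},{1,3},{2},{4},{5},{6},{7},{8}}
  round 2: {{0},{1},{2},{3},{4},{5},{6},{7},{8}}
Fixed point at round 3; 9 class(es).
class of 6: {6}; class of 2: {2}

Answer: NOT BISIMILAR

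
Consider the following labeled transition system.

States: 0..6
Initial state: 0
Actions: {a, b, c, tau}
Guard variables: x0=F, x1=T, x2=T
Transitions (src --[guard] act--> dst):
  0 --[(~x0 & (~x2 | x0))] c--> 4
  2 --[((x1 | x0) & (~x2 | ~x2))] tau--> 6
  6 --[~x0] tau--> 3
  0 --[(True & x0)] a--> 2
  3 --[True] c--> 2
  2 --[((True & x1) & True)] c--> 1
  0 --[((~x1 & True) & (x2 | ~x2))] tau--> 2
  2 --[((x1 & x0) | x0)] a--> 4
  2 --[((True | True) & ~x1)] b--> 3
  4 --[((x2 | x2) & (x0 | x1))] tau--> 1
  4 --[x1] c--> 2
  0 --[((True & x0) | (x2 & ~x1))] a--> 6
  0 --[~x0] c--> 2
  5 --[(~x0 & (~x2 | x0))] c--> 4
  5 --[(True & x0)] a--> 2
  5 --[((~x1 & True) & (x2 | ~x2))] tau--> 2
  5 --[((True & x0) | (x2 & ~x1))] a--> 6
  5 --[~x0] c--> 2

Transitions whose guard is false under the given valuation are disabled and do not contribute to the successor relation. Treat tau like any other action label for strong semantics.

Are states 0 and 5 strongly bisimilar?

Answer: BISIMILAR

Analysis:
Compute ~ classes (split until stable):
  round 0: {{0,1,2,3,4,5,6}}
  round 1: {{0,2,3,5},{1},{4},{6}}
  round 2: {{0,3,5},{1},{2},{4},{6}}
stable after 3 split(s): 5 block(s)
class of 0: {0,3,5}; class of 5: {0,3,5}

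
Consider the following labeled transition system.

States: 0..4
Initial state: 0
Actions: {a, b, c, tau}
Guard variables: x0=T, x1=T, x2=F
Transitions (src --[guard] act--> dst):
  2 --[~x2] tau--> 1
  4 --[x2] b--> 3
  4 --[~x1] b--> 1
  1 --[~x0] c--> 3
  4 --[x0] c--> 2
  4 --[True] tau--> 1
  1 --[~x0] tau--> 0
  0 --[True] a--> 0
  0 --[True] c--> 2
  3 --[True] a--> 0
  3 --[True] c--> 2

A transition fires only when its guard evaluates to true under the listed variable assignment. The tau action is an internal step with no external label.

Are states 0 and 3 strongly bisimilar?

Answer: BISIMILAR

Trace:
Refine partition for ~:
  round 0: {{0,1,2,3,4}}
  round 1: {{0,3},{1},{2},{4}}
stable after 2 split(s): 4 block(s)
[0]={0,3}  [3]={0,3}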